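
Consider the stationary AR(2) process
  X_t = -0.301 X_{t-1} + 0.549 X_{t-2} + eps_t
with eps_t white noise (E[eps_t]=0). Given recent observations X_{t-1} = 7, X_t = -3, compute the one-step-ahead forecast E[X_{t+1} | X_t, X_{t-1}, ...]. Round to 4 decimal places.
E[X_{t+1} \mid \mathcal F_t] = 4.7460

For an AR(p) model X_t = c + sum_i phi_i X_{t-i} + eps_t, the
one-step-ahead conditional mean is
  E[X_{t+1} | X_t, ...] = c + sum_i phi_i X_{t+1-i}.
Substitute known values:
  E[X_{t+1} | ...] = (-0.301) * (-3) + (0.549) * (7)
                   = 4.7460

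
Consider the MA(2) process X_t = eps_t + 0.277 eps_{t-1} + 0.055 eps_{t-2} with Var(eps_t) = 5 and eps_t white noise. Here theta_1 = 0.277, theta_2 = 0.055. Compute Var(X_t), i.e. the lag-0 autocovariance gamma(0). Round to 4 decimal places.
\gamma(0) = 5.3988

For an MA(q) process X_t = eps_t + sum_i theta_i eps_{t-i} with
Var(eps_t) = sigma^2, the variance is
  gamma(0) = sigma^2 * (1 + sum_i theta_i^2).
  sum_i theta_i^2 = (0.277)^2 + (0.055)^2 = 0.076729 + 0.003025 = 0.079754.
  gamma(0) = 5 * (1 + 0.079754) = 5 * 1.079754 = 5.39877, which rounds to 5.3988.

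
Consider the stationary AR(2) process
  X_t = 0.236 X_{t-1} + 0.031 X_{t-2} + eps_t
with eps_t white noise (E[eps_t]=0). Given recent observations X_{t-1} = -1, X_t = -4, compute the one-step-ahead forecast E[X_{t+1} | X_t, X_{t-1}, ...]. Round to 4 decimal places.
E[X_{t+1} \mid \mathcal F_t] = -0.9750

For an AR(p) model X_t = c + sum_i phi_i X_{t-i} + eps_t, the
one-step-ahead conditional mean is
  E[X_{t+1} | X_t, ...] = c + sum_i phi_i X_{t+1-i}.
Substitute known values:
  E[X_{t+1} | ...] = (0.236) * (-4) + (0.031) * (-1)
                   = -0.9750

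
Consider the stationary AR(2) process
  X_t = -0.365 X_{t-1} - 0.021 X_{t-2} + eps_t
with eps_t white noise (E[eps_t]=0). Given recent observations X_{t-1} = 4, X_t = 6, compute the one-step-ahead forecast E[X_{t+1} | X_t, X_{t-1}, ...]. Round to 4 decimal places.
E[X_{t+1} \mid \mathcal F_t] = -2.2740

For an AR(p) model X_t = c + sum_i phi_i X_{t-i} + eps_t, the
one-step-ahead conditional mean is
  E[X_{t+1} | X_t, ...] = c + sum_i phi_i X_{t+1-i}.
Substitute known values:
  E[X_{t+1} | ...] = (-0.365) * (6) + (-0.021) * (4)
                   = -2.2740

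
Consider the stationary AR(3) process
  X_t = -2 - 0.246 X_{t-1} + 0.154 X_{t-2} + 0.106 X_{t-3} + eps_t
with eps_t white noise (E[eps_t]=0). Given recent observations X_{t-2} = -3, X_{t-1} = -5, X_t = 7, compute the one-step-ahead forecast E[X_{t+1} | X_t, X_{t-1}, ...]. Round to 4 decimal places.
E[X_{t+1} \mid \mathcal F_t] = -4.8100

For an AR(p) model X_t = c + sum_i phi_i X_{t-i} + eps_t, the
one-step-ahead conditional mean is
  E[X_{t+1} | X_t, ...] = c + sum_i phi_i X_{t+1-i}.
Substitute known values:
  E[X_{t+1} | ...] = -2 + (-0.246) * (7) + (0.154) * (-5) + (0.106) * (-3)
                   = -4.8100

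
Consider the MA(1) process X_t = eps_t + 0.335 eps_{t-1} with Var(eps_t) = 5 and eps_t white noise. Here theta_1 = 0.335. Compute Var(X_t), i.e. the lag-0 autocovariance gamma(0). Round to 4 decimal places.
\gamma(0) = 5.5611

For an MA(q) process X_t = eps_t + sum_i theta_i eps_{t-i} with
Var(eps_t) = sigma^2, the variance is
  gamma(0) = sigma^2 * (1 + sum_i theta_i^2).
  sum_i theta_i^2 = (0.335)^2 = 0.112225.
  gamma(0) = 5 * (1 + 0.112225) = 5 * 1.112225 = 5.561125, which rounds to 5.5611.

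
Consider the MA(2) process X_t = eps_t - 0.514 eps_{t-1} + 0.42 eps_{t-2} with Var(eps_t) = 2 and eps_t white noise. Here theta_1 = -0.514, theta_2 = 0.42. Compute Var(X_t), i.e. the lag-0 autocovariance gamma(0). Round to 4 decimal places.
\gamma(0) = 2.8812

For an MA(q) process X_t = eps_t + sum_i theta_i eps_{t-i} with
Var(eps_t) = sigma^2, the variance is
  gamma(0) = sigma^2 * (1 + sum_i theta_i^2).
  sum_i theta_i^2 = (-0.514)^2 + (0.42)^2 = 0.264196 + 0.1764 = 0.440596.
  gamma(0) = 2 * (1 + 0.440596) = 2 * 1.440596 = 2.881192, which rounds to 2.8812.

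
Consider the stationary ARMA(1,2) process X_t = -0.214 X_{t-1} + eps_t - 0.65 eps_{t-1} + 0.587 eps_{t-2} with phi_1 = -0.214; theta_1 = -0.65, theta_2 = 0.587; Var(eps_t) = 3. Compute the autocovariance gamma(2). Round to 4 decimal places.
\gamma(2) = 2.8296

Multiply the model equation by X_{t-k} and take expectations. With theta_0 = psi_0 = 1 and psi_j the MA(infinity) weights, this gives
  gamma(k) - sum_i phi_i gamma(k-i) = c_k,
  c_k = sigma^2 * sum_{j=k..q} theta_j psi_{j-k}   (c_k = 0 for k > q),
using gamma(-m) = gamma(m).
psi-weights needed (psi_j = theta_j + sum_i phi_i psi_{j-i}):
  psi_1 = theta_1 + phi_1 = -0.65 + (-0.214) = -0.864
  psi_2 = theta_2 + phi_1 psi_1 = 0.587 + (-0.214)(-0.864) = 0.771896
Right-hand sides:
  c_0 = sigma^2 (1 + theta_1 psi_1 + theta_2 psi_2) = 3 * (1 + (-0.65)(-0.864) + (0.587)(0.771896)) = 3 * 2.014703 = 6.044109
  c_1 = sigma^2 (theta_1 + theta_2 psi_1) = 3 * (-0.65 + (0.587)(-0.864)) = -3.471504
  c_2 = sigma^2 theta_2 = 3 * (0.587) = 1.761
Equations for k = 0 and k = 1 (AR order 1):
  gamma(0) = phi_1 gamma(1) + c_0
  gamma(1) = phi_1 gamma(0) + c_1
Substituting the second into the first: gamma(0) (1 - phi_1^2) = c_0 + phi_1 c_1, so
  gamma(0) = (c_0 + phi_1 c_1) / (1 - phi_1^2) = (6.044109 + (-0.214)(-3.471504)) / (1 - (-0.214)^2) = 6.787011 / 0.954204 = 7.112746.
  gamma(1) = phi_1 gamma(0) + c_1 = (-0.214)(7.112746) + (-3.471504) = -4.993632.
For k = 2: gamma(2) = phi_1 gamma(1) + c_2
  = (-0.214)(-4.993632) + (1.761) = 2.829637.
Therefore gamma(2) = 2.8296 (to 4 decimal places).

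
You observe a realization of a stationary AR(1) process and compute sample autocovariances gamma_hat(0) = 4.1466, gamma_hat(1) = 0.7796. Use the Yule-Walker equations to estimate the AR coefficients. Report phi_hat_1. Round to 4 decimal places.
\hat\phi_{1} = 0.1880

The Yule-Walker equations for an AR(p) process read, in matrix form,
  Gamma_p phi = r_p,   with   (Gamma_p)_{ij} = gamma(|i - j|),
                       (r_p)_i = gamma(i),   i,j = 1..p.
Substitute the sample gammas (Toeplitz matrix and right-hand side of size 1):
  Gamma_p = [[4.1466]]
  r_p     = [0.7796]
With p = 1 this is the single equation gamma(0) phi_1 = gamma(1):
  phi_hat_1 = gamma(1) / gamma(0) = 0.7796 / 4.1466 = 0.1880.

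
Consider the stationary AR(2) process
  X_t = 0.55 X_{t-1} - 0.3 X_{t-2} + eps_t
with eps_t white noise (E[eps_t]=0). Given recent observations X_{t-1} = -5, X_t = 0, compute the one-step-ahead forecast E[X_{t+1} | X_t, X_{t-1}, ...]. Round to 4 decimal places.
E[X_{t+1} \mid \mathcal F_t] = 1.5000

For an AR(p) model X_t = c + sum_i phi_i X_{t-i} + eps_t, the
one-step-ahead conditional mean is
  E[X_{t+1} | X_t, ...] = c + sum_i phi_i X_{t+1-i}.
Substitute known values:
  E[X_{t+1} | ...] = (0.55) * (0) + (-0.3) * (-5)
                   = 1.5000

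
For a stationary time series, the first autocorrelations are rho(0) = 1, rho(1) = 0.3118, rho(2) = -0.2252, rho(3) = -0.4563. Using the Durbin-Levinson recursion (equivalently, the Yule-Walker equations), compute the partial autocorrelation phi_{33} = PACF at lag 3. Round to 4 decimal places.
\phi_{33} = -0.3170

The PACF at lag k is phi_{kk}, the last component of the solution
to the Yule-Walker system G_k phi = r_k where
  (G_k)_{ij} = rho(|i - j|), (r_k)_i = rho(i), i,j = 1..k.
Equivalently, Durbin-Levinson gives phi_{kk} iteratively:
  phi_{11} = rho(1)
  phi_{kk} = [rho(k) - sum_{j=1..k-1} phi_{k-1,j} rho(k-j)]
            / [1 - sum_{j=1..k-1} phi_{k-1,j} rho(j)],
  phi_{k,j} = phi_{k-1,j} - phi_{kk} phi_{k-1,k-j},  j = 1..k-1.
Step k = 1:
  phi_11 = rho(1) = 0.3118.
Step k = 2:
  phi_22 = [rho(2) - phi_11 rho(1)] / [1 - phi_11 rho(1)] = [-0.2252 - (0.3118)(0.3118)] / [1 - (0.3118)(0.3118)]
         = -0.32241924 / 0.90278076 = -0.35714.
  Update: phi_21 = phi_11 - phi_22 phi_11 = 0.3118 - (-0.35714)(0.3118) = 0.423156.
Step k = 3:
  phi_33 = [rho(3) - phi_21 rho(2) - phi_22 rho(1)] / [1 - phi_21 rho(1) - phi_22 rho(2)]
    numerator   = -0.4563 - (0.423156)(-0.2252) - (-0.35714)(0.3118) = -0.24964891
    denominator = 1 - (0.423156)(0.3118) - (-0.35714)(-0.2252) = 0.78763191
  phi_33 = -0.24964891 / 0.78763191 = -0.317.
Therefore phi_{33} = -0.3170.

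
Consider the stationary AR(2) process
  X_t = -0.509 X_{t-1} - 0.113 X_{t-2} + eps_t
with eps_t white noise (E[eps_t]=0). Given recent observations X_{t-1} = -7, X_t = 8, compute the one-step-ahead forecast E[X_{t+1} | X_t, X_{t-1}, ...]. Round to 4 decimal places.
E[X_{t+1} \mid \mathcal F_t] = -3.2810

For an AR(p) model X_t = c + sum_i phi_i X_{t-i} + eps_t, the
one-step-ahead conditional mean is
  E[X_{t+1} | X_t, ...] = c + sum_i phi_i X_{t+1-i}.
Substitute known values:
  E[X_{t+1} | ...] = (-0.509) * (8) + (-0.113) * (-7)
                   = -3.2810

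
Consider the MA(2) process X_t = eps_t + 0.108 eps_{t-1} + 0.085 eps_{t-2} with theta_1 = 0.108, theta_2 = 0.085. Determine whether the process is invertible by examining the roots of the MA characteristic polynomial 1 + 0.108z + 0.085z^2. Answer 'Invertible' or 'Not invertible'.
\text{Invertible}

The MA(q) characteristic polynomial is P(z) = 1 + 0.108z + 0.085z^2.
Invertibility requires all roots to lie outside the unit circle, i.e. |z| > 1 for every root.
Set 1 + (0.108) z + (0.085) z^2 = 0, i.e. a z^2 + b z + c = 0 with a = 0.085, b = 0.108, c = 1.
Discriminant D = b^2 - 4ac = (0.108)^2 - 4*(0.085)*1 = 0.011664 - (0.34) = -0.328336.
D < 0, so the roots are the complex-conjugate pair z = (-b +/- i sqrt(-D)) / (2a) = -0.6353 +/- 3.3706i.
For a conjugate pair |z|^2 = z * conj(z) = (product of roots) = c/a = 1/(0.085) = 11.764706, so |z| = sqrt(11.764706) = 3.43 for both roots.
Moduli of all roots: 3.4300, 3.4300.
All moduli strictly greater than 1? Yes.
Verdict: Invertible.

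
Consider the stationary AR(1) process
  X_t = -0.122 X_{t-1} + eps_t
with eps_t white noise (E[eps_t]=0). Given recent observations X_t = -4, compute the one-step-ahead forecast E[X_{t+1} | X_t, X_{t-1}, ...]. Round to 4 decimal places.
E[X_{t+1} \mid \mathcal F_t] = 0.4880

For an AR(p) model X_t = c + sum_i phi_i X_{t-i} + eps_t, the
one-step-ahead conditional mean is
  E[X_{t+1} | X_t, ...] = c + sum_i phi_i X_{t+1-i}.
Substitute known values:
  E[X_{t+1} | ...] = (-0.122) * (-4)
                   = 0.4880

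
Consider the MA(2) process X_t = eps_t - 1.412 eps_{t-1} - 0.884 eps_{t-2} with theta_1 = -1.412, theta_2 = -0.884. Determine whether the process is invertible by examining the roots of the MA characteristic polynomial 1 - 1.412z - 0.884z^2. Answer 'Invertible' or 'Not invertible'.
\text{Not invertible}

The MA(q) characteristic polynomial is P(z) = 1 - 1.412z - 0.884z^2.
Invertibility requires all roots to lie outside the unit circle, i.e. |z| > 1 for every root.
Set 1 + (-1.412) z + (-0.884) z^2 = 0, i.e. a z^2 + b z + c = 0 with a = -0.884, b = -1.412, c = 1.
Discriminant D = b^2 - 4ac = (-1.412)^2 - 4*(-0.884)*1 = 1.993744 - (-3.536) = 5.529744.
D >= 0, so the roots are real: z = (-b +/- sqrt(D)) / (2a) = (1.412 +/- 2.351541) / (-1.768).
  z_1 = (1.412 + 2.351541) / (-1.768) = -2.1287,   |z_1| = 2.1287.
  z_2 = (1.412 - 2.351541) / (-1.768) = 0.5314,   |z_2| = 0.5314.
Moduli of all roots: 2.1287, 0.5314.
All moduli strictly greater than 1? No.
Verdict: Not invertible.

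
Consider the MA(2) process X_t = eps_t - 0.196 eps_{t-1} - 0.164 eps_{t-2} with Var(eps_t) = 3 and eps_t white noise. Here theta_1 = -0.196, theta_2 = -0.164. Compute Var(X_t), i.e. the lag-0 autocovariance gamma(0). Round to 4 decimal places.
\gamma(0) = 3.1959

For an MA(q) process X_t = eps_t + sum_i theta_i eps_{t-i} with
Var(eps_t) = sigma^2, the variance is
  gamma(0) = sigma^2 * (1 + sum_i theta_i^2).
  sum_i theta_i^2 = (-0.196)^2 + (-0.164)^2 = 0.038416 + 0.026896 = 0.065312.
  gamma(0) = 3 * (1 + 0.065312) = 3 * 1.065312 = 3.195936, which rounds to 3.1959.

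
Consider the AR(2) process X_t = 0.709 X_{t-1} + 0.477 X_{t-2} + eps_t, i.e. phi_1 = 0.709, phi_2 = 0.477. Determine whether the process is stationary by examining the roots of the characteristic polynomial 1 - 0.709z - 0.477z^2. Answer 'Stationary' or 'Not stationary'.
\text{Not stationary}

The AR(p) characteristic polynomial is P(z) = 1 - 0.709z - 0.477z^2.
Stationarity requires all roots to lie outside the unit circle, i.e. |z| > 1 for every root.
Set 1 + (-0.709) z + (-0.477) z^2 = 0, i.e. a z^2 + b z + c = 0 with a = -0.477, b = -0.709, c = 1.
Discriminant D = b^2 - 4ac = (-0.709)^2 - 4*(-0.477)*1 = 0.502681 - (-1.908) = 2.410681.
D >= 0, so the roots are real: z = (-b +/- sqrt(D)) / (2a) = (0.709 +/- 1.552637) / (-0.954).
  z_1 = (0.709 + 1.552637) / (-0.954) = -2.3707,   |z_1| = 2.3707.
  z_2 = (0.709 - 1.552637) / (-0.954) = 0.8843,   |z_2| = 0.8843.
Moduli of all roots: 2.3707, 0.8843.
All moduli strictly greater than 1? No.
Verdict: Not stationary.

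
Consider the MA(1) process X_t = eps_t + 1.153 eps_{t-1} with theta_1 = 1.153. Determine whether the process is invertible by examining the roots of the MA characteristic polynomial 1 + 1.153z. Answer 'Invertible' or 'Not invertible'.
\text{Not invertible}

The MA(q) characteristic polynomial is P(z) = 1 + 1.153z.
Invertibility requires all roots to lie outside the unit circle, i.e. |z| > 1 for every root.
This is linear in z: 1 + (1.153) z = 0  =>  z = -1/(1.153) = -0.867303,  |z| = 0.867303.
Moduli of all roots: 0.8673.
All moduli strictly greater than 1? No.
Verdict: Not invertible.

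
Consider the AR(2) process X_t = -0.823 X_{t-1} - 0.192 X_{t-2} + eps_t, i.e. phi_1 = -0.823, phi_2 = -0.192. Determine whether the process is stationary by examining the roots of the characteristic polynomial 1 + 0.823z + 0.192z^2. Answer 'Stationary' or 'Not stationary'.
\text{Stationary}

The AR(p) characteristic polynomial is P(z) = 1 + 0.823z + 0.192z^2.
Stationarity requires all roots to lie outside the unit circle, i.e. |z| > 1 for every root.
Set 1 + (0.823) z + (0.192) z^2 = 0, i.e. a z^2 + b z + c = 0 with a = 0.192, b = 0.823, c = 1.
Discriminant D = b^2 - 4ac = (0.823)^2 - 4*(0.192)*1 = 0.677329 - (0.768) = -0.090671.
D < 0, so the roots are the complex-conjugate pair z = (-b +/- i sqrt(-D)) / (2a) = -2.1432 +/- 0.7842i.
For a conjugate pair |z|^2 = z * conj(z) = (product of roots) = c/a = 1/(0.192) = 5.208333, so |z| = sqrt(5.208333) = 2.2822 for both roots.
Moduli of all roots: 2.2822, 2.2822.
All moduli strictly greater than 1? Yes.
Verdict: Stationary.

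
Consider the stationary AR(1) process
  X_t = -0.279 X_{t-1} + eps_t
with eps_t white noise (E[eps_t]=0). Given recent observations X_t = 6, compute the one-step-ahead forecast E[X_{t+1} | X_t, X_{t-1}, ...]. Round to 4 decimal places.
E[X_{t+1} \mid \mathcal F_t] = -1.6740

For an AR(p) model X_t = c + sum_i phi_i X_{t-i} + eps_t, the
one-step-ahead conditional mean is
  E[X_{t+1} | X_t, ...] = c + sum_i phi_i X_{t+1-i}.
Substitute known values:
  E[X_{t+1} | ...] = (-0.279) * (6)
                   = -1.6740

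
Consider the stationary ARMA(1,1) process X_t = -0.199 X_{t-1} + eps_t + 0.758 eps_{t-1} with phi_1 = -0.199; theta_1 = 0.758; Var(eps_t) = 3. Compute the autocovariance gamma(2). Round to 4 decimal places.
\gamma(2) = -0.2951

Multiply the model equation by X_{t-k} and take expectations. With theta_0 = psi_0 = 1 and psi_j the MA(infinity) weights, this gives
  gamma(k) - sum_i phi_i gamma(k-i) = c_k,
  c_k = sigma^2 * sum_{j=k..q} theta_j psi_{j-k}   (c_k = 0 for k > q),
using gamma(-m) = gamma(m).
psi-weights needed (psi_j = theta_j + sum_i phi_i psi_{j-i}):
  psi_1 = theta_1 + phi_1 = 0.758 + (-0.199) = 0.559
Right-hand sides:
  c_0 = sigma^2 (1 + theta_1 psi_1) = 3 * (1 + (0.758)(0.559)) = 3 * 1.423722 = 4.271166
  c_1 = sigma^2 theta_1 = 3 * (0.758) = 2.274
  c_2 = 0
Equations for k = 0 and k = 1 (AR order 1):
  gamma(0) = phi_1 gamma(1) + c_0
  gamma(1) = phi_1 gamma(0) + c_1
Substituting the second into the first: gamma(0) (1 - phi_1^2) = c_0 + phi_1 c_1, so
  gamma(0) = (c_0 + phi_1 c_1) / (1 - phi_1^2) = (4.271166 + (-0.199)(2.274)) / (1 - (-0.199)^2) = 3.81864 / 0.960399 = 3.976097.
  gamma(1) = phi_1 gamma(0) + c_1 = (-0.199)(3.976097) + (2.274) = 1.482757.
For k = 2 (> q): gamma(2) = phi_1 gamma(1) = (-0.199)(1.482757) = -0.295069.
Therefore gamma(2) = -0.2951 (to 4 decimal places).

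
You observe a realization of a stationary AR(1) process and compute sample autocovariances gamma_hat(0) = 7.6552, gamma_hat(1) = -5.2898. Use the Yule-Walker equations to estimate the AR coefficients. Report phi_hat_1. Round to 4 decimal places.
\hat\phi_{1} = -0.6910

The Yule-Walker equations for an AR(p) process read, in matrix form,
  Gamma_p phi = r_p,   with   (Gamma_p)_{ij} = gamma(|i - j|),
                       (r_p)_i = gamma(i),   i,j = 1..p.
Substitute the sample gammas (Toeplitz matrix and right-hand side of size 1):
  Gamma_p = [[7.6552]]
  r_p     = [-5.2898]
With p = 1 this is the single equation gamma(0) phi_1 = gamma(1):
  phi_hat_1 = gamma(1) / gamma(0) = -5.2898 / 7.6552 = -0.6910.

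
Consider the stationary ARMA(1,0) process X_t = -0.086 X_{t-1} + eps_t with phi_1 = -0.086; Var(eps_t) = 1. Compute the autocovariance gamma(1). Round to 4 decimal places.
\gamma(1) = -0.0866

Multiply the model equation by X_{t-k} and take expectations. With theta_0 = psi_0 = 1 and psi_j the MA(infinity) weights, this gives
  gamma(k) - sum_i phi_i gamma(k-i) = c_k,
  c_k = sigma^2 * sum_{j=k..q} theta_j psi_{j-k}   (c_k = 0 for k > q),
using gamma(-m) = gamma(m).
Pure AR (q = 0): c_0 = sigma^2 = 1, c_k = 0 for k >= 1.
Equations for k = 0 and k = 1 (AR order 1):
  gamma(0) = phi_1 gamma(1) + c_0
  gamma(1) = phi_1 gamma(0) + c_1
Substituting the second into the first: gamma(0) (1 - phi_1^2) = c_0 + phi_1 c_1, so
  gamma(0) = c_0 / (1 - phi_1^2) = 1 / (1 - (-0.086)^2) = 1 / 0.992604 = 1.007451.
  gamma(1) = phi_1 gamma(0) = (-0.086)(1.007451) = -0.086641.
Therefore gamma(1) = -0.0866 (to 4 decimal places).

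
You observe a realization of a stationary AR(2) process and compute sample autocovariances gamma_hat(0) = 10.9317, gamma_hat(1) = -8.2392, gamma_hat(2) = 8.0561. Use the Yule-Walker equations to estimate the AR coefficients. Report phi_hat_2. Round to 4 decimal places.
\hat\phi_{2} = 0.3910

The Yule-Walker equations for an AR(p) process read, in matrix form,
  Gamma_p phi = r_p,   with   (Gamma_p)_{ij} = gamma(|i - j|),
                       (r_p)_i = gamma(i),   i,j = 1..p.
Substitute the sample gammas (Toeplitz matrix and right-hand side of size 2):
  Gamma_p = [[10.9317, -8.2392], [-8.2392, 10.9317]]
  r_p     = [-8.2392, 8.0561]
Written out:
  10.9317 phi_1 - 8.2392 phi_2 = -8.2392
  -8.2392 phi_1 + 10.9317 phi_2 = 8.0561
Solve by Cramer's rule:
  det = gamma(0)^2 - gamma(1)^2 = (10.9317)^2 - (-8.2392)^2 = 119.50206489 - 67.88441664 = 51.61764825
  phi_hat_1 = [gamma(1) gamma(0) - gamma(1) gamma(2)] / det = [(-8.2392)(10.9317) - (-8.2392)(8.0561)] / 51.61764825 = -23.69264352 / 51.61764825 = -0.459
  phi_hat_2 = [gamma(0) gamma(2) - gamma(1)^2] / det = [(10.9317)(8.0561) - (-8.2392)^2] / 51.61764825 = 20.18245173 / 51.61764825 = 0.391
So phi_hat = [-0.4590, 0.3910].
Therefore phi_hat_2 = 0.3910.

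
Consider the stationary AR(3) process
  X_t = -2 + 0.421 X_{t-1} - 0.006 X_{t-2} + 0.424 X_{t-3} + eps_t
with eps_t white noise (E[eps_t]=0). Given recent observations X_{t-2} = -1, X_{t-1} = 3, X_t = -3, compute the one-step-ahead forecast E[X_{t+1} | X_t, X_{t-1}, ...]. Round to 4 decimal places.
E[X_{t+1} \mid \mathcal F_t] = -3.7050

For an AR(p) model X_t = c + sum_i phi_i X_{t-i} + eps_t, the
one-step-ahead conditional mean is
  E[X_{t+1} | X_t, ...] = c + sum_i phi_i X_{t+1-i}.
Substitute known values:
  E[X_{t+1} | ...] = -2 + (0.421) * (-3) + (-0.006) * (3) + (0.424) * (-1)
                   = -3.7050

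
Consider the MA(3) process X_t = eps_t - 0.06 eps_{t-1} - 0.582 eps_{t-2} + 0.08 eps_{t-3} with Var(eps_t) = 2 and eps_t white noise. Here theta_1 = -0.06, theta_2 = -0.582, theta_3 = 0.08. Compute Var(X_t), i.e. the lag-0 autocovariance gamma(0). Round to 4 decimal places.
\gamma(0) = 2.6974

For an MA(q) process X_t = eps_t + sum_i theta_i eps_{t-i} with
Var(eps_t) = sigma^2, the variance is
  gamma(0) = sigma^2 * (1 + sum_i theta_i^2).
  sum_i theta_i^2 = (-0.06)^2 + (-0.582)^2 + (0.08)^2 = 0.0036 + 0.338724 + 0.0064 = 0.348724.
  gamma(0) = 2 * (1 + 0.348724) = 2 * 1.348724 = 2.697448, which rounds to 2.6974.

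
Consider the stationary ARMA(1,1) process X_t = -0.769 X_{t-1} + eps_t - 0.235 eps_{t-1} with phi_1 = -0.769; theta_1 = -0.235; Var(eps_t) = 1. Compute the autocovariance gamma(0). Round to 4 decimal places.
\gamma(0) = 3.4668

Multiply the model equation by X_{t-k} and take expectations. With theta_0 = psi_0 = 1 and psi_j the MA(infinity) weights, this gives
  gamma(k) - sum_i phi_i gamma(k-i) = c_k,
  c_k = sigma^2 * sum_{j=k..q} theta_j psi_{j-k}   (c_k = 0 for k > q),
using gamma(-m) = gamma(m).
psi-weights needed (psi_j = theta_j + sum_i phi_i psi_{j-i}):
  psi_1 = theta_1 + phi_1 = -0.235 + (-0.769) = -1.004
Right-hand sides:
  c_0 = sigma^2 (1 + theta_1 psi_1) = 1 * (1 + (-0.235)(-1.004)) = 1 * 1.23594 = 1.23594
  c_1 = sigma^2 theta_1 = 1 * (-0.235) = -0.235
  c_2 = 0
Equations for k = 0 and k = 1 (AR order 1):
  gamma(0) = phi_1 gamma(1) + c_0
  gamma(1) = phi_1 gamma(0) + c_1
Substituting the second into the first: gamma(0) (1 - phi_1^2) = c_0 + phi_1 c_1, so
  gamma(0) = (c_0 + phi_1 c_1) / (1 - phi_1^2) = (1.23594 + (-0.769)(-0.235)) / (1 - (-0.769)^2) = 1.416655 / 0.408639 = 3.466764.
Therefore gamma(0) = 3.4668 (to 4 decimal places).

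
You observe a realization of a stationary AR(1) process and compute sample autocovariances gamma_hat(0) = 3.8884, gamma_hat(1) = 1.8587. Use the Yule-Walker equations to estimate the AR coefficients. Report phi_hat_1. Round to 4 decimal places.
\hat\phi_{1} = 0.4780

The Yule-Walker equations for an AR(p) process read, in matrix form,
  Gamma_p phi = r_p,   with   (Gamma_p)_{ij} = gamma(|i - j|),
                       (r_p)_i = gamma(i),   i,j = 1..p.
Substitute the sample gammas (Toeplitz matrix and right-hand side of size 1):
  Gamma_p = [[3.8884]]
  r_p     = [1.8587]
With p = 1 this is the single equation gamma(0) phi_1 = gamma(1):
  phi_hat_1 = gamma(1) / gamma(0) = 1.8587 / 3.8884 = 0.4780.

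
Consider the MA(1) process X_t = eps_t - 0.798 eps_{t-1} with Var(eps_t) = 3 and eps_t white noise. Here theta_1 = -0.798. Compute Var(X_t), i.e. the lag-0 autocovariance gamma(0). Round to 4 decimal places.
\gamma(0) = 4.9104

For an MA(q) process X_t = eps_t + sum_i theta_i eps_{t-i} with
Var(eps_t) = sigma^2, the variance is
  gamma(0) = sigma^2 * (1 + sum_i theta_i^2).
  sum_i theta_i^2 = (-0.798)^2 = 0.636804.
  gamma(0) = 3 * (1 + 0.636804) = 3 * 1.636804 = 4.910412, which rounds to 4.9104.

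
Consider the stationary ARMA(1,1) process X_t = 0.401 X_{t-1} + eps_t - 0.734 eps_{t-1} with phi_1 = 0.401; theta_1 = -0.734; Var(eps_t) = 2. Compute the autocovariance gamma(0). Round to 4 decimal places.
\gamma(0) = 2.2643

Multiply the model equation by X_{t-k} and take expectations. With theta_0 = psi_0 = 1 and psi_j the MA(infinity) weights, this gives
  gamma(k) - sum_i phi_i gamma(k-i) = c_k,
  c_k = sigma^2 * sum_{j=k..q} theta_j psi_{j-k}   (c_k = 0 for k > q),
using gamma(-m) = gamma(m).
psi-weights needed (psi_j = theta_j + sum_i phi_i psi_{j-i}):
  psi_1 = theta_1 + phi_1 = -0.734 + (0.401) = -0.333
Right-hand sides:
  c_0 = sigma^2 (1 + theta_1 psi_1) = 2 * (1 + (-0.734)(-0.333)) = 2 * 1.244422 = 2.488844
  c_1 = sigma^2 theta_1 = 2 * (-0.734) = -1.468
  c_2 = 0
Equations for k = 0 and k = 1 (AR order 1):
  gamma(0) = phi_1 gamma(1) + c_0
  gamma(1) = phi_1 gamma(0) + c_1
Substituting the second into the first: gamma(0) (1 - phi_1^2) = c_0 + phi_1 c_1, so
  gamma(0) = (c_0 + phi_1 c_1) / (1 - phi_1^2) = (2.488844 + (0.401)(-1.468)) / (1 - (0.401)^2) = 1.900176 / 0.839199 = 2.264273.
Therefore gamma(0) = 2.2643 (to 4 decimal places).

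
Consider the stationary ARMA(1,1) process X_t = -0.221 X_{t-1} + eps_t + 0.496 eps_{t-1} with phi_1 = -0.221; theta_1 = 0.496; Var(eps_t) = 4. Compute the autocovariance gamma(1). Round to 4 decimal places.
\gamma(1) = 1.0297

Multiply the model equation by X_{t-k} and take expectations. With theta_0 = psi_0 = 1 and psi_j the MA(infinity) weights, this gives
  gamma(k) - sum_i phi_i gamma(k-i) = c_k,
  c_k = sigma^2 * sum_{j=k..q} theta_j psi_{j-k}   (c_k = 0 for k > q),
using gamma(-m) = gamma(m).
psi-weights needed (psi_j = theta_j + sum_i phi_i psi_{j-i}):
  psi_1 = theta_1 + phi_1 = 0.496 + (-0.221) = 0.275
Right-hand sides:
  c_0 = sigma^2 (1 + theta_1 psi_1) = 4 * (1 + (0.496)(0.275)) = 4 * 1.1364 = 4.5456
  c_1 = sigma^2 theta_1 = 4 * (0.496) = 1.984
  c_2 = 0
Equations for k = 0 and k = 1 (AR order 1):
  gamma(0) = phi_1 gamma(1) + c_0
  gamma(1) = phi_1 gamma(0) + c_1
Substituting the second into the first: gamma(0) (1 - phi_1^2) = c_0 + phi_1 c_1, so
  gamma(0) = (c_0 + phi_1 c_1) / (1 - phi_1^2) = (4.5456 + (-0.221)(1.984)) / (1 - (-0.221)^2) = 4.107136 / 0.951159 = 4.318033.
  gamma(1) = phi_1 gamma(0) + c_1 = (-0.221)(4.318033) + (1.984) = 1.029715.
Therefore gamma(1) = 1.0297 (to 4 decimal places).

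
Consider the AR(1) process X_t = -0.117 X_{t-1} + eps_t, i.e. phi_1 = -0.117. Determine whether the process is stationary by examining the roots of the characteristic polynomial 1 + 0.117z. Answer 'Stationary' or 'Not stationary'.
\text{Stationary}

The AR(p) characteristic polynomial is P(z) = 1 + 0.117z.
Stationarity requires all roots to lie outside the unit circle, i.e. |z| > 1 for every root.
This is linear in z: 1 + (0.117) z = 0  =>  z = -1/(0.117) = -8.547009,  |z| = 8.547009.
Moduli of all roots: 8.5470.
All moduli strictly greater than 1? Yes.
Verdict: Stationary.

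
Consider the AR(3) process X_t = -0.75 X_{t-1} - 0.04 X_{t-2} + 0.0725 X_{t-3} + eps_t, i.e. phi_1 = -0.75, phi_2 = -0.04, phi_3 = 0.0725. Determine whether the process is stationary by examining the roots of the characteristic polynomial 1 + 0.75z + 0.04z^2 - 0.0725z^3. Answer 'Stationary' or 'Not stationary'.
\text{Stationary}

The AR(p) characteristic polynomial is P(z) = 1 + 0.75z + 0.04z^2 - 0.0725z^3.
Stationarity requires all roots to lie outside the unit circle, i.e. |z| > 1 for every root.
Degree 3: look for a simple real root z0 first, then factor out (1 - z/z0) and solve the remaining quadratic.
Testing z0 = 4: P(4) = 1 + (0.75)(4) + (0.04)(4)^2 + (-0.0725)(4)^3
  = 1 + (3) + (0.64) + (-4.64) = 0.  So z_0 = 4 is a root, |z_0| = 4.
Divide out the factor (1 - 0.25 z) = (1 - z/z0) (since 1/z0 = 0.25):
  P(z) = (1 - 0.25 z)(1 + (1) z + (0.29) z^2)
  [check: z-coef 1 - (0.25) = 0.75; z^2-coef 0.29 - (0.25)(1) = 0.04; z^3-coef -(0.25)(0.29) = -0.0725.]
Remaining roots from the quadratic factor 1 + (1) z + (0.29) z^2:
  Set 1 + (1) z + (0.29) z^2 = 0, i.e. a z^2 + b z + c = 0 with a = 0.29, b = 1, c = 1.
  Discriminant D = b^2 - 4ac = (1)^2 - 4*(0.29)*1 = 1 - (1.16) = -0.16.
  D < 0, so the roots are the complex-conjugate pair z = (-b +/- i sqrt(-D)) / (2a) = -1.7241 +/- 0.6897i.
  For a conjugate pair |z|^2 = z * conj(z) = (product of roots) = c/a = 1/(0.29) = 3.448276, so |z| = sqrt(3.448276) = 1.857 for both roots.
Moduli of all roots: 4.0000, 1.8570, 1.8570.
All moduli strictly greater than 1? Yes.
Verdict: Stationary.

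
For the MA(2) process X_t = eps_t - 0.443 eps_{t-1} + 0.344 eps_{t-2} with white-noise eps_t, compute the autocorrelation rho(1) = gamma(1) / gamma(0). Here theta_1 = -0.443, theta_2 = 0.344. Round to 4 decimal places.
\rho(1) = -0.4529

For an MA(q) process with theta_0 = 1, the autocovariance is
  gamma(k) = sigma^2 * sum_{i=0..q-k} theta_i * theta_{i+k},
and rho(k) = gamma(k) / gamma(0). Sigma^2 cancels.
  numerator   = (1)*(-0.443) + (-0.443)*(0.344) = -0.595392.
  denominator = (1)^2 + (-0.443)^2 + (0.344)^2 = 1.314585.
  rho(1) = -0.595392 / 1.314585 = -0.4529.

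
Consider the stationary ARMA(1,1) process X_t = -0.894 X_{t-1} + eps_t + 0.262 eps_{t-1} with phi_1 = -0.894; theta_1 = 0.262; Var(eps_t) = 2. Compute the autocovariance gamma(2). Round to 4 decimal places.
\gamma(2) = 4.3102

Multiply the model equation by X_{t-k} and take expectations. With theta_0 = psi_0 = 1 and psi_j the MA(infinity) weights, this gives
  gamma(k) - sum_i phi_i gamma(k-i) = c_k,
  c_k = sigma^2 * sum_{j=k..q} theta_j psi_{j-k}   (c_k = 0 for k > q),
using gamma(-m) = gamma(m).
psi-weights needed (psi_j = theta_j + sum_i phi_i psi_{j-i}):
  psi_1 = theta_1 + phi_1 = 0.262 + (-0.894) = -0.632
Right-hand sides:
  c_0 = sigma^2 (1 + theta_1 psi_1) = 2 * (1 + (0.262)(-0.632)) = 2 * 0.834416 = 1.668832
  c_1 = sigma^2 theta_1 = 2 * (0.262) = 0.524
  c_2 = 0
Equations for k = 0 and k = 1 (AR order 1):
  gamma(0) = phi_1 gamma(1) + c_0
  gamma(1) = phi_1 gamma(0) + c_1
Substituting the second into the first: gamma(0) (1 - phi_1^2) = c_0 + phi_1 c_1, so
  gamma(0) = (c_0 + phi_1 c_1) / (1 - phi_1^2) = (1.668832 + (-0.894)(0.524)) / (1 - (-0.894)^2) = 1.200376 / 0.200764 = 5.97904.
  gamma(1) = phi_1 gamma(0) + c_1 = (-0.894)(5.97904) + (0.524) = -4.821262.
For k = 2 (> q): gamma(2) = phi_1 gamma(1) = (-0.894)(-4.821262) = 4.310208.
Therefore gamma(2) = 4.3102 (to 4 decimal places).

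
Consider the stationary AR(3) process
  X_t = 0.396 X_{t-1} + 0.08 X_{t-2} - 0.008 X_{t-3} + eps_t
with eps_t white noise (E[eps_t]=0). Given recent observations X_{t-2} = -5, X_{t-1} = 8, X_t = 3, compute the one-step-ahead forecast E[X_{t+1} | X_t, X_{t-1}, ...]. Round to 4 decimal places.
E[X_{t+1} \mid \mathcal F_t] = 1.8680

For an AR(p) model X_t = c + sum_i phi_i X_{t-i} + eps_t, the
one-step-ahead conditional mean is
  E[X_{t+1} | X_t, ...] = c + sum_i phi_i X_{t+1-i}.
Substitute known values:
  E[X_{t+1} | ...] = (0.396) * (3) + (0.08) * (8) + (-0.008) * (-5)
                   = 1.8680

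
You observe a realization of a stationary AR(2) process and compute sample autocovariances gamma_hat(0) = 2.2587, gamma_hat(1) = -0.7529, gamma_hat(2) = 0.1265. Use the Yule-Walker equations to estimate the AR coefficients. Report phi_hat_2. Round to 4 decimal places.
\hat\phi_{2} = -0.0620

The Yule-Walker equations for an AR(p) process read, in matrix form,
  Gamma_p phi = r_p,   with   (Gamma_p)_{ij} = gamma(|i - j|),
                       (r_p)_i = gamma(i),   i,j = 1..p.
Substitute the sample gammas (Toeplitz matrix and right-hand side of size 2):
  Gamma_p = [[2.2587, -0.7529], [-0.7529, 2.2587]]
  r_p     = [-0.7529, 0.1265]
Written out:
  2.2587 phi_1 - 0.7529 phi_2 = -0.7529
  -0.7529 phi_1 + 2.2587 phi_2 = 0.1265
Solve by Cramer's rule:
  det = gamma(0)^2 - gamma(1)^2 = (2.2587)^2 - (-0.7529)^2 = 5.10172569 - 0.56685841 = 4.53486728
  phi_hat_1 = [gamma(1) gamma(0) - gamma(1) gamma(2)] / det = [(-0.7529)(2.2587) - (-0.7529)(0.1265)] / 4.53486728 = -1.60533338 / 4.53486728 = -0.354
  phi_hat_2 = [gamma(0) gamma(2) - gamma(1)^2] / det = [(2.2587)(0.1265) - (-0.7529)^2] / 4.53486728 = -0.28113286 / 4.53486728 = -0.062
So phi_hat = [-0.3540, -0.0620].
Therefore phi_hat_2 = -0.0620.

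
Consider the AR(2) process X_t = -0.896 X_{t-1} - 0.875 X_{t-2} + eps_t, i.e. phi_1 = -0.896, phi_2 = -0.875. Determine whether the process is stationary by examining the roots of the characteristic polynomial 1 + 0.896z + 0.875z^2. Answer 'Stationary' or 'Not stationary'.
\text{Stationary}

The AR(p) characteristic polynomial is P(z) = 1 + 0.896z + 0.875z^2.
Stationarity requires all roots to lie outside the unit circle, i.e. |z| > 1 for every root.
Set 1 + (0.896) z + (0.875) z^2 = 0, i.e. a z^2 + b z + c = 0 with a = 0.875, b = 0.896, c = 1.
Discriminant D = b^2 - 4ac = (0.896)^2 - 4*(0.875)*1 = 0.802816 - (3.5) = -2.697184.
D < 0, so the roots are the complex-conjugate pair z = (-b +/- i sqrt(-D)) / (2a) = -0.512 +/- 0.9385i.
For a conjugate pair |z|^2 = z * conj(z) = (product of roots) = c/a = 1/(0.875) = 1.142857, so |z| = sqrt(1.142857) = 1.069 for both roots.
Moduli of all roots: 1.0690, 1.0690.
All moduli strictly greater than 1? Yes.
Verdict: Stationary.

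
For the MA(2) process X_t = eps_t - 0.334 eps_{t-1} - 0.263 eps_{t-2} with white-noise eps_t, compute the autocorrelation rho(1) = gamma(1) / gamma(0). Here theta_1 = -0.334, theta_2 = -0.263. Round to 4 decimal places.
\rho(1) = -0.2085

For an MA(q) process with theta_0 = 1, the autocovariance is
  gamma(k) = sigma^2 * sum_{i=0..q-k} theta_i * theta_{i+k},
and rho(k) = gamma(k) / gamma(0). Sigma^2 cancels.
  numerator   = (1)*(-0.334) + (-0.334)*(-0.263) = -0.246158.
  denominator = (1)^2 + (-0.334)^2 + (-0.263)^2 = 1.180725.
  rho(1) = -0.246158 / 1.180725 = -0.2085.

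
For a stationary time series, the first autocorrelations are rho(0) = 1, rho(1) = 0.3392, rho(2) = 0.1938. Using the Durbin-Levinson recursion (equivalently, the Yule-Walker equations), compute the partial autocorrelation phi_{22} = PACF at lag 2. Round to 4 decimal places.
\phi_{22} = 0.0890

The PACF at lag k is phi_{kk}, the last component of the solution
to the Yule-Walker system G_k phi = r_k where
  (G_k)_{ij} = rho(|i - j|), (r_k)_i = rho(i), i,j = 1..k.
Equivalently, Durbin-Levinson gives phi_{kk} iteratively:
  phi_{11} = rho(1)
  phi_{kk} = [rho(k) - sum_{j=1..k-1} phi_{k-1,j} rho(k-j)]
            / [1 - sum_{j=1..k-1} phi_{k-1,j} rho(j)],
  phi_{k,j} = phi_{k-1,j} - phi_{kk} phi_{k-1,k-j},  j = 1..k-1.
Step k = 1:
  phi_11 = rho(1) = 0.3392.
Step k = 2:
  phi_22 = [rho(2) - phi_11 rho(1)] / [1 - phi_11 rho(1)] = [0.1938 - (0.3392)(0.3392)] / [1 - (0.3392)(0.3392)]
         = 0.07874336 / 0.88494336 = 0.089.
Therefore phi_{22} = 0.0890.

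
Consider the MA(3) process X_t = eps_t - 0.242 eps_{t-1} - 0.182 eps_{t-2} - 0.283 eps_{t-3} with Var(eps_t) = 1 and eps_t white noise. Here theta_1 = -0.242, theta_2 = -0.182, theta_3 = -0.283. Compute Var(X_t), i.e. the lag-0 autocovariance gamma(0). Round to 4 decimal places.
\gamma(0) = 1.1718

For an MA(q) process X_t = eps_t + sum_i theta_i eps_{t-i} with
Var(eps_t) = sigma^2, the variance is
  gamma(0) = sigma^2 * (1 + sum_i theta_i^2).
  sum_i theta_i^2 = (-0.242)^2 + (-0.182)^2 + (-0.283)^2 = 0.058564 + 0.033124 + 0.080089 = 0.171777.
  gamma(0) = 1 * (1 + 0.171777) = 1 * 1.171777 = 1.171777, which rounds to 1.1718.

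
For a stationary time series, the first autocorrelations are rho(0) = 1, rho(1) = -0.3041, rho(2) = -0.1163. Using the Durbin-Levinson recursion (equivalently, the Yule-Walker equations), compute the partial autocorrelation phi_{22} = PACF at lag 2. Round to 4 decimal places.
\phi_{22} = -0.2301

The PACF at lag k is phi_{kk}, the last component of the solution
to the Yule-Walker system G_k phi = r_k where
  (G_k)_{ij} = rho(|i - j|), (r_k)_i = rho(i), i,j = 1..k.
Equivalently, Durbin-Levinson gives phi_{kk} iteratively:
  phi_{11} = rho(1)
  phi_{kk} = [rho(k) - sum_{j=1..k-1} phi_{k-1,j} rho(k-j)]
            / [1 - sum_{j=1..k-1} phi_{k-1,j} rho(j)],
  phi_{k,j} = phi_{k-1,j} - phi_{kk} phi_{k-1,k-j},  j = 1..k-1.
Step k = 1:
  phi_11 = rho(1) = -0.3041.
Step k = 2:
  phi_22 = [rho(2) - phi_11 rho(1)] / [1 - phi_11 rho(1)] = [-0.1163 - (-0.3041)(-0.3041)] / [1 - (-0.3041)(-0.3041)]
         = -0.20877681 / 0.90752319 = -0.2301.
Therefore phi_{22} = -0.2301.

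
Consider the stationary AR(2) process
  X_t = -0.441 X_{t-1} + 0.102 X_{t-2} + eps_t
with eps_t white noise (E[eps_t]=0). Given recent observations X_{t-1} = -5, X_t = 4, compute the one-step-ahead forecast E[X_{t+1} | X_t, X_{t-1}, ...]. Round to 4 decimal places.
E[X_{t+1} \mid \mathcal F_t] = -2.2740

For an AR(p) model X_t = c + sum_i phi_i X_{t-i} + eps_t, the
one-step-ahead conditional mean is
  E[X_{t+1} | X_t, ...] = c + sum_i phi_i X_{t+1-i}.
Substitute known values:
  E[X_{t+1} | ...] = (-0.441) * (4) + (0.102) * (-5)
                   = -2.2740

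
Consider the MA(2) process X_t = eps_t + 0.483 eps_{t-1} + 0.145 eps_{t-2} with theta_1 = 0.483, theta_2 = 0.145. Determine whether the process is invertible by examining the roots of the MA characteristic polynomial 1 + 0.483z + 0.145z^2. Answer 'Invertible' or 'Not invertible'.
\text{Invertible}

The MA(q) characteristic polynomial is P(z) = 1 + 0.483z + 0.145z^2.
Invertibility requires all roots to lie outside the unit circle, i.e. |z| > 1 for every root.
Set 1 + (0.483) z + (0.145) z^2 = 0, i.e. a z^2 + b z + c = 0 with a = 0.145, b = 0.483, c = 1.
Discriminant D = b^2 - 4ac = (0.483)^2 - 4*(0.145)*1 = 0.233289 - (0.58) = -0.346711.
D < 0, so the roots are the complex-conjugate pair z = (-b +/- i sqrt(-D)) / (2a) = -1.6655 +/- 2.0304i.
For a conjugate pair |z|^2 = z * conj(z) = (product of roots) = c/a = 1/(0.145) = 6.896552, so |z| = sqrt(6.896552) = 2.6261 for both roots.
Moduli of all roots: 2.6261, 2.6261.
All moduli strictly greater than 1? Yes.
Verdict: Invertible.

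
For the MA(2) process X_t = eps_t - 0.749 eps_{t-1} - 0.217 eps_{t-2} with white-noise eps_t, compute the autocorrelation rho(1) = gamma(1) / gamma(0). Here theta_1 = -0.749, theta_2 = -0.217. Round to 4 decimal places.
\rho(1) = -0.3647

For an MA(q) process with theta_0 = 1, the autocovariance is
  gamma(k) = sigma^2 * sum_{i=0..q-k} theta_i * theta_{i+k},
and rho(k) = gamma(k) / gamma(0). Sigma^2 cancels.
  numerator   = (1)*(-0.749) + (-0.749)*(-0.217) = -0.586467.
  denominator = (1)^2 + (-0.749)^2 + (-0.217)^2 = 1.60809.
  rho(1) = -0.586467 / 1.60809 = -0.3647.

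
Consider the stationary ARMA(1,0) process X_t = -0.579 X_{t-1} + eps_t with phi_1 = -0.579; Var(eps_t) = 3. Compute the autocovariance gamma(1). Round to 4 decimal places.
\gamma(1) = -2.6130

Multiply the model equation by X_{t-k} and take expectations. With theta_0 = psi_0 = 1 and psi_j the MA(infinity) weights, this gives
  gamma(k) - sum_i phi_i gamma(k-i) = c_k,
  c_k = sigma^2 * sum_{j=k..q} theta_j psi_{j-k}   (c_k = 0 for k > q),
using gamma(-m) = gamma(m).
Pure AR (q = 0): c_0 = sigma^2 = 3, c_k = 0 for k >= 1.
Equations for k = 0 and k = 1 (AR order 1):
  gamma(0) = phi_1 gamma(1) + c_0
  gamma(1) = phi_1 gamma(0) + c_1
Substituting the second into the first: gamma(0) (1 - phi_1^2) = c_0 + phi_1 c_1, so
  gamma(0) = c_0 / (1 - phi_1^2) = 3 / (1 - (-0.579)^2) = 3 / 0.664759 = 4.512914.
  gamma(1) = phi_1 gamma(0) = (-0.579)(4.512914) = -2.612977.
Therefore gamma(1) = -2.6130 (to 4 decimal places).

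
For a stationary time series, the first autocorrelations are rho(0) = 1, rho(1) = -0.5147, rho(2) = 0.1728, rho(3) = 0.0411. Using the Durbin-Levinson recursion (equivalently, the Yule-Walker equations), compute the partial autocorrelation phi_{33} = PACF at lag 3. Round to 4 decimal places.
\phi_{33} = 0.1060

The PACF at lag k is phi_{kk}, the last component of the solution
to the Yule-Walker system G_k phi = r_k where
  (G_k)_{ij} = rho(|i - j|), (r_k)_i = rho(i), i,j = 1..k.
Equivalently, Durbin-Levinson gives phi_{kk} iteratively:
  phi_{11} = rho(1)
  phi_{kk} = [rho(k) - sum_{j=1..k-1} phi_{k-1,j} rho(k-j)]
            / [1 - sum_{j=1..k-1} phi_{k-1,j} rho(j)],
  phi_{k,j} = phi_{k-1,j} - phi_{kk} phi_{k-1,k-j},  j = 1..k-1.
Step k = 1:
  phi_11 = rho(1) = -0.5147.
Step k = 2:
  phi_22 = [rho(2) - phi_11 rho(1)] / [1 - phi_11 rho(1)] = [0.1728 - (-0.5147)(-0.5147)] / [1 - (-0.5147)(-0.5147)]
         = -0.09211609 / 0.73508391 = -0.125314.
  Update: phi_21 = phi_11 - phi_22 phi_11 = -0.5147 - (-0.125314)(-0.5147) = -0.579199.
Step k = 3:
  phi_33 = [rho(3) - phi_21 rho(2) - phi_22 rho(1)] / [1 - phi_21 rho(1) - phi_22 rho(2)]
    numerator   = 0.0411 - (-0.579199)(0.1728) - (-0.125314)(-0.5147) = 0.07668662
    denominator = 1 - (-0.579199)(-0.5147) - (-0.125314)(0.1728) = 0.7235405
  phi_33 = 0.07668662 / 0.7235405 = 0.106.
Therefore phi_{33} = 0.1060.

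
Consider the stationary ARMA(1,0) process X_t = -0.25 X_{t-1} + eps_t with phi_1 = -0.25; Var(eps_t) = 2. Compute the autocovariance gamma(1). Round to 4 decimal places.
\gamma(1) = -0.5333

Multiply the model equation by X_{t-k} and take expectations. With theta_0 = psi_0 = 1 and psi_j the MA(infinity) weights, this gives
  gamma(k) - sum_i phi_i gamma(k-i) = c_k,
  c_k = sigma^2 * sum_{j=k..q} theta_j psi_{j-k}   (c_k = 0 for k > q),
using gamma(-m) = gamma(m).
Pure AR (q = 0): c_0 = sigma^2 = 2, c_k = 0 for k >= 1.
Equations for k = 0 and k = 1 (AR order 1):
  gamma(0) = phi_1 gamma(1) + c_0
  gamma(1) = phi_1 gamma(0) + c_1
Substituting the second into the first: gamma(0) (1 - phi_1^2) = c_0 + phi_1 c_1, so
  gamma(0) = c_0 / (1 - phi_1^2) = 2 / (1 - (-0.25)^2) = 2 / 0.9375 = 2.133333.
  gamma(1) = phi_1 gamma(0) = (-0.25)(2.133333) = -0.533333.
Therefore gamma(1) = -0.5333 (to 4 decimal places).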